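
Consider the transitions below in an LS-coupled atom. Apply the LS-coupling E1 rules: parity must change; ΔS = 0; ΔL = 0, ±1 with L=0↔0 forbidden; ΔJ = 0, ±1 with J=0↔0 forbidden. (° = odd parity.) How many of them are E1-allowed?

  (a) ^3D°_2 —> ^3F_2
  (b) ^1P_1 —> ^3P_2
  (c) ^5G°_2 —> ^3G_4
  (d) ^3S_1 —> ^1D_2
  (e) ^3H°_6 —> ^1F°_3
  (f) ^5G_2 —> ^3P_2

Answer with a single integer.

1

(a) allowed
(b) forbidden (parity, ΔS fail)
(c) forbidden (ΔS, ΔJ fail)
(d) forbidden (parity, ΔS, ΔL fail)
(e) forbidden (parity, ΔS, ΔL, ΔJ fail)
(f) forbidden (parity, ΔS, ΔL fail)
Total allowed: 1 of 6.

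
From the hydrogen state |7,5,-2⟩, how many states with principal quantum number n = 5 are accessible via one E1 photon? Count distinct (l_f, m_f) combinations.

E1 requires Δl = ±1, so l_f ∈ {4, 6}; with 0 ≤ l_f ≤ n_f−1 = 4, the allowed l_f values are {4}.
For l_f = 4: m_f ∈ {m_i−1, m_i, m_i+1} ∩ [−4, 4] = {-3, -2, -1} → 3 states.
Total: 3.

3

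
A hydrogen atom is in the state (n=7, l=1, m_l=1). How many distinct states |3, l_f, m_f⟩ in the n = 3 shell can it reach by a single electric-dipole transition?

4

E1 requires Δl = ±1, so l_f ∈ {0, 2}; with 0 ≤ l_f ≤ n_f−1 = 2, the allowed l_f values are {0, 2}.
For l_f = 0: m_f ∈ {m_i−1, m_i, m_i+1} ∩ [−0, 0] = {0} → 1 state.
For l_f = 2: m_f ∈ {m_i−1, m_i, m_i+1} ∩ [−2, 2] = {0, 1, 2} → 3 states.
Total: 4.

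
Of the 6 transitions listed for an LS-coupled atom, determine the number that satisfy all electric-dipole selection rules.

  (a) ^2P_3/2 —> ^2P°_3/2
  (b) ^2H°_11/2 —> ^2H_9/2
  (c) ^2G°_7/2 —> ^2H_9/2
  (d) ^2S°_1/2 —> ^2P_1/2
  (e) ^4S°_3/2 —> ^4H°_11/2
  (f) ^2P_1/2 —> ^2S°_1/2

5

(a) allowed
(b) allowed
(c) allowed
(d) allowed
(e) forbidden (parity, ΔL, ΔJ fail)
(f) allowed
Total allowed: 5 of 6.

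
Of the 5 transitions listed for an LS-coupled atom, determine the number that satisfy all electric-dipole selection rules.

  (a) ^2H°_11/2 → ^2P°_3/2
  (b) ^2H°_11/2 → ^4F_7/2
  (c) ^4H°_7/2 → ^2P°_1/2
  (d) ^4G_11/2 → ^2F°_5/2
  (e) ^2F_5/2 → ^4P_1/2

(a) forbidden (parity, ΔL, ΔJ fail)
(b) forbidden (ΔS, ΔL, ΔJ fail)
(c) forbidden (parity, ΔS, ΔL, ΔJ fail)
(d) forbidden (ΔS, ΔJ fail)
(e) forbidden (parity, ΔS, ΔL, ΔJ fail)
Total allowed: 0 of 5.

0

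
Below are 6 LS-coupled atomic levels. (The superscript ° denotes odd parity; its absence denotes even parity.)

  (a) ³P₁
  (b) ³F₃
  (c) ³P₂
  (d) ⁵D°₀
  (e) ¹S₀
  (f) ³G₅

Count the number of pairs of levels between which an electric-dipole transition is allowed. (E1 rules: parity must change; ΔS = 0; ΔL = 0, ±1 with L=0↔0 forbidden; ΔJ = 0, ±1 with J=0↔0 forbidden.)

0

(a)–(b): forbidden (parity, ΔL, ΔJ).
(a)–(c): forbidden (parity).
(a)–(d): forbidden (ΔS).
(a)–(e): forbidden (parity, ΔS).
(a)–(f): forbidden (parity, ΔL, ΔJ).
(b)–(c): forbidden (parity, ΔL).
(b)–(d): forbidden (ΔS, ΔJ).
(b)–(e): forbidden (parity, ΔS, ΔL, ΔJ).
(b)–(f): forbidden (parity, ΔJ).
(c)–(d): forbidden (ΔS, ΔJ).
(c)–(e): forbidden (parity, ΔS, ΔJ).
(c)–(f): forbidden (parity, ΔL, ΔJ).
(d)–(e): forbidden (ΔS, ΔL, ΔJ).
(d)–(f): forbidden (ΔS, ΔL, ΔJ).
(e)–(f): forbidden (parity, ΔS, ΔL, ΔJ).
Allowed pairs: 0 of 15.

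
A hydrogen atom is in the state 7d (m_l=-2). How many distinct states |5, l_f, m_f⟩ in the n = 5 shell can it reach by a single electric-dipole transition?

4

E1 requires Δl = ±1, so l_f ∈ {1, 3}; with 0 ≤ l_f ≤ n_f−1 = 4, the allowed l_f values are {1, 3}.
For l_f = 1: m_f ∈ {m_i−1, m_i, m_i+1} ∩ [−1, 1] = {-1} → 1 state.
For l_f = 3: m_f ∈ {m_i−1, m_i, m_i+1} ∩ [−3, 3] = {-3, -2, -1} → 3 states.
Total: 4.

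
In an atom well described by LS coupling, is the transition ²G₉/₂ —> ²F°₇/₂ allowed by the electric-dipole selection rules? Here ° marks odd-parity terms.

allowed

Parity must change: even → odd — ok.
ΔS = 0: S: 1/2 → 1/2 — ok.
ΔL = 0, ±1 (not L=0↔0): L: 4 → 3, ΔL = -1 — ok.
ΔJ = 0, ±1 (not J=0↔0): J: 9/2 → 7/2, ΔJ = -1 — ok.
All four E1 rules are satisfied.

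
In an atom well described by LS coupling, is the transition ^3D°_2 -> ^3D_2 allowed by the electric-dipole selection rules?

allowed

Initial level: S=1, L=2, J=2, parity odd. Final level: S=1, L=2, J=2, parity even.
Parity must change: odd → even — satisfied.
ΔS = 0: S: 1 → 1 — satisfied.
ΔL = 0, ±1 (not L=0↔0): L: 2 → 2, ΔL = +0 — satisfied.
ΔJ = 0, ±1 (not J=0↔0): J: 2 → 2, ΔJ = +0 — satisfied.
All four E1 rules are satisfied.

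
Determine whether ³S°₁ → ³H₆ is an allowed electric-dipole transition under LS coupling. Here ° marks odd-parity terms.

forbidden

Initial level: S=1, L=0, J=1, parity odd. Final level: S=1, L=5, J=6, parity even.
Parity must change: odd → even — ok.
ΔS = 0: S: 1 → 1 — ok.
ΔL = 0, ±1 (not L=0↔0): L: 0 → 5, ΔL = +5 — fails.
ΔJ = 0, ±1 (not J=0↔0): J: 1 → 6, ΔJ = +5 — fails.
Rule(s) violated: ΔL, ΔJ.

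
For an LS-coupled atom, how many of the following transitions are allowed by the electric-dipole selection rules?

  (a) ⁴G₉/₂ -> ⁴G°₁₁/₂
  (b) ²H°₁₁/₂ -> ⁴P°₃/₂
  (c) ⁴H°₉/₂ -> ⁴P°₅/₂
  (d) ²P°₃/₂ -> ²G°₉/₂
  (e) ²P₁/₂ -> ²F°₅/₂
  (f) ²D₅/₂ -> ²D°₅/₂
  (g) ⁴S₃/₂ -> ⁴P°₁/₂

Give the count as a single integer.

3

(a) allowed
(b) forbidden (parity, ΔS, ΔL, ΔJ fail)
(c) forbidden (parity, ΔL, ΔJ fail)
(d) forbidden (parity, ΔL, ΔJ fail)
(e) forbidden (ΔL, ΔJ fail)
(f) allowed
(g) allowed
Total allowed: 3 of 7.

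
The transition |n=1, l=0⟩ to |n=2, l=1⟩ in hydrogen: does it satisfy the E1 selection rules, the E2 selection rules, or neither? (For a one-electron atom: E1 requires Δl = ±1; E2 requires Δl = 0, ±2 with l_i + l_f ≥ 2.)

E1

Δl = 1 − 0 = +1; l_i + l_f = 1.
E1 (Δl = ±1): satisfied.
E2 (Δl = 0,±2, l_i+l_f ≥ 2): not satisfied.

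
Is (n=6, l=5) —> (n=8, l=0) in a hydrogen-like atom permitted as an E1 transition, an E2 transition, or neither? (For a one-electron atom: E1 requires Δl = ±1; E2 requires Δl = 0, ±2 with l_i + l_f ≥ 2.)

neither

Δl = 0 − 5 = -5; l_i + l_f = 5.
E1 (Δl = ±1): not satisfied.
E2 (Δl = 0,±2, l_i+l_f ≥ 2): not satisfied.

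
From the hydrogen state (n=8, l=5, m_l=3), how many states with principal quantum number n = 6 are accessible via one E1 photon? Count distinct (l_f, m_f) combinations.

E1 requires Δl = ±1, so l_f ∈ {4, 6}; with 0 ≤ l_f ≤ n_f−1 = 5, the allowed l_f values are {4}.
For l_f = 4: m_f ∈ {m_i−1, m_i, m_i+1} ∩ [−4, 4] = {2, 3, 4} → 3 states.
Total: 3.

3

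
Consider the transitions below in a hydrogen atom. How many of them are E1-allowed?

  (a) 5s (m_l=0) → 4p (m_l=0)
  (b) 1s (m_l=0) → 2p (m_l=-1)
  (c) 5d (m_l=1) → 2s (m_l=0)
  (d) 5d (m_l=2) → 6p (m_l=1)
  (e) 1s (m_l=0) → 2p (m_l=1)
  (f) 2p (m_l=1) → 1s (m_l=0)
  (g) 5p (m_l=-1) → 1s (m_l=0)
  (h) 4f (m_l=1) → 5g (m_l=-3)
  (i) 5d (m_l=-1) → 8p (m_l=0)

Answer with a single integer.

7

(a) allowed
(b) allowed
(c) forbidden — Δl = -2 (E1 requires Δl = ±1)
(d) allowed
(e) allowed
(f) allowed
(g) allowed
(h) forbidden — Δm_l = -4 (E1 requires Δm_l = 0, ±1)
(i) allowed
Total allowed: 7 of 9.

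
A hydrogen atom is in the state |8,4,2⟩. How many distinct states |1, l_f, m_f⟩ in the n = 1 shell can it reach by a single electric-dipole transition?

0

E1 requires l_f ∈ {3, 5}, but neither lies in [0, 0], so no final state is reachable.
Total: 0.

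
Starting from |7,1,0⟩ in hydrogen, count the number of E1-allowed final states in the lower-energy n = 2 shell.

E1 requires Δl = ±1, so l_f ∈ {0, 2}; with 0 ≤ l_f ≤ n_f−1 = 1, the allowed l_f values are {0}.
For l_f = 0: m_f ∈ {m_i−1, m_i, m_i+1} ∩ [−0, 0] = {0} → 1 state.
Total: 1.

1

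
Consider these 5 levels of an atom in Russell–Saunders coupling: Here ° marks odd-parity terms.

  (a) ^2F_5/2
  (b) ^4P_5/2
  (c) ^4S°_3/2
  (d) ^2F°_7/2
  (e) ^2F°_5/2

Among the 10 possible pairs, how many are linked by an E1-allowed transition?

(a)–(b): forbidden (parity, ΔS, ΔL).
(a)–(c): forbidden (ΔS, ΔL).
(a)–(d): allowed.
(a)–(e): allowed.
(b)–(c): allowed.
(b)–(d): forbidden (ΔS, ΔL).
(b)–(e): forbidden (ΔS, ΔL).
(c)–(d): forbidden (parity, ΔS, ΔL, ΔJ).
(c)–(e): forbidden (parity, ΔS, ΔL).
(d)–(e): forbidden (parity).
Allowed pairs: 3 of 10.

3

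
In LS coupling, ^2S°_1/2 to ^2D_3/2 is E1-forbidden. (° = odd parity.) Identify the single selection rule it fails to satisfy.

Reading off the term symbols: S 1/2→1/2, L 0→2, J 1/2→3/2, parity odd→even.
Parity must change: odd → even — ✓.
ΔS = 0: S: 1/2 → 1/2 — ✓.
ΔL = 0, ±1 (not L=0↔0): L: 0 → 2, ΔL = +2 — ✗.
ΔJ = 0, ±1 (not J=0↔0): J: 1/2 → 3/2, ΔJ = +1 — ✓.

the ΔL = 0, ±1 rule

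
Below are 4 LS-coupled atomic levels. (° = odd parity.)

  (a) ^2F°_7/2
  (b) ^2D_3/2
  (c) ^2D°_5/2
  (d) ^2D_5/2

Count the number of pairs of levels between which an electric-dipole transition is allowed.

3

(a)–(b): forbidden (ΔJ).
(a)–(c): forbidden (parity).
(a)–(d): allowed.
(b)–(c): allowed.
(b)–(d): forbidden (parity).
(c)–(d): allowed.
Allowed pairs: 3 of 6.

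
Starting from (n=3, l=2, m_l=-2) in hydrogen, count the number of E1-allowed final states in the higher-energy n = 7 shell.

4

E1 requires Δl = ±1, so l_f ∈ {1, 3}; with 0 ≤ l_f ≤ n_f−1 = 6, the allowed l_f values are {1, 3}.
For l_f = 1: m_f ∈ {m_i−1, m_i, m_i+1} ∩ [−1, 1] = {-1} → 1 state.
For l_f = 3: m_f ∈ {m_i−1, m_i, m_i+1} ∩ [−3, 3] = {-3, -2, -1} → 3 states.
Total: 4.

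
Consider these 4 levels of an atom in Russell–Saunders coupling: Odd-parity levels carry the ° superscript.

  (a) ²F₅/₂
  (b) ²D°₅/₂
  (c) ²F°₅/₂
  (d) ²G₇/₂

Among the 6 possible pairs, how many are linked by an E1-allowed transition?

(a)–(b): allowed.
(a)–(c): allowed.
(a)–(d): forbidden (parity).
(b)–(c): forbidden (parity).
(b)–(d): forbidden (ΔL).
(c)–(d): allowed.
Allowed pairs: 3 of 6.

3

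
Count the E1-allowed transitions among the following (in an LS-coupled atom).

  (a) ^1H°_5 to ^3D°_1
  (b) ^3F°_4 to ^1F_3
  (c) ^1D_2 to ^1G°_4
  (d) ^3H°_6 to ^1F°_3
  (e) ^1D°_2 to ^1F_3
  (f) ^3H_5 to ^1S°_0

(a) forbidden (parity, ΔS, ΔL, ΔJ fail)
(b) forbidden (ΔS fails)
(c) forbidden (ΔL, ΔJ fail)
(d) forbidden (parity, ΔS, ΔL, ΔJ fail)
(e) allowed
(f) forbidden (ΔS, ΔL, ΔJ fail)
Total allowed: 1 of 6.

1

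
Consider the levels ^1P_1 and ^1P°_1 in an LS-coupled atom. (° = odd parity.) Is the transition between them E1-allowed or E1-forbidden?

allowed

ΔS = 0: S: 0 → 0 — passes.
ΔL = 0, ±1 (not L=0↔0): L: 1 → 1, ΔL = +0 — passes.
ΔJ = 0, ±1 (not J=0↔0): J: 1 → 1, ΔJ = +0 — passes.
Parity must change: even → odd — passes.
All four E1 rules are satisfied.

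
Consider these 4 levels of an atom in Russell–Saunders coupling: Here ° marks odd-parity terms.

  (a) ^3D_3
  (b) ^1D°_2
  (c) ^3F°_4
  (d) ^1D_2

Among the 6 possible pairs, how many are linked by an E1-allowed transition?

2

(a)–(b): forbidden (ΔS).
(a)–(c): allowed.
(a)–(d): forbidden (parity, ΔS).
(b)–(c): forbidden (parity, ΔS, ΔJ).
(b)–(d): allowed.
(c)–(d): forbidden (ΔS, ΔJ).
Allowed pairs: 2 of 6.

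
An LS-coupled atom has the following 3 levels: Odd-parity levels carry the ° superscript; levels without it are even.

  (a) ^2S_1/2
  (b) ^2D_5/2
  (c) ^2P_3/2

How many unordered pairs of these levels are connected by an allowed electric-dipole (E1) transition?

0

(a)–(b): forbidden (parity, ΔL, ΔJ).
(a)–(c): forbidden (parity).
(b)–(c): forbidden (parity).
Allowed pairs: 0 of 3.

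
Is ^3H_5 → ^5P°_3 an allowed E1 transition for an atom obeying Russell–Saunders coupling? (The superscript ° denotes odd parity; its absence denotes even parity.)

Parity must change: even → odd — ✓.
ΔS = 0: S: 1 → 2 — ✗.
ΔL = 0, ±1 (not L=0↔0): L: 5 → 1, ΔL = -4 — ✗.
ΔJ = 0, ±1 (not J=0↔0): J: 5 → 3, ΔJ = -2 — ✗.
Rule(s) violated: ΔS, ΔL, ΔJ.

forbidden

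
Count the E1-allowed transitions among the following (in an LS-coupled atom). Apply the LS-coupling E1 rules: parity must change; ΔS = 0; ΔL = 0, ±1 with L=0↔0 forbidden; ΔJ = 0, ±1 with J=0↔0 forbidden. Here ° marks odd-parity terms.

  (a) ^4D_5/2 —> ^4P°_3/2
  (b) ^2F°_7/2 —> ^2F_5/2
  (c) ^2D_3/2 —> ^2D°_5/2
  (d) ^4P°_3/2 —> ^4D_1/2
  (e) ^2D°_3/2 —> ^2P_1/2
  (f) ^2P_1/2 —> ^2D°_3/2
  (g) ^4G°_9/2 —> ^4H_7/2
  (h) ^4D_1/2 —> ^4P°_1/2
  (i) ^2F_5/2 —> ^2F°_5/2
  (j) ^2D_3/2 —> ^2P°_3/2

10

(a) allowed
(b) allowed
(c) allowed
(d) allowed
(e) allowed
(f) allowed
(g) allowed
(h) allowed
(i) allowed
(j) allowed
Total allowed: 10 of 10.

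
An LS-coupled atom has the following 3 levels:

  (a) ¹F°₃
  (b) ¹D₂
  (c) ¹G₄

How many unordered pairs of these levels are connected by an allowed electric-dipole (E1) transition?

(a)–(b): allowed.
(a)–(c): allowed.
(b)–(c): forbidden (parity, ΔL, ΔJ).
Allowed pairs: 2 of 3.

2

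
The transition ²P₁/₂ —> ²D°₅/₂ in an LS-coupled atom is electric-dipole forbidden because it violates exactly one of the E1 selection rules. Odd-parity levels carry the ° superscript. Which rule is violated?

Initial level: S=1/2, L=1, J=1/2, parity even. Final level: S=1/2, L=2, J=5/2, parity odd.
ΔL = 0, ±1 (not L=0↔0): L: 1 → 2, ΔL = +1 — satisfied.
ΔS = 0: S: 1/2 → 1/2 — satisfied.
Parity must change: even → odd — satisfied.
ΔJ = 0, ±1 (not J=0↔0): J: 1/2 → 5/2, ΔJ = +2 — violated.

the ΔJ = 0, ±1 rule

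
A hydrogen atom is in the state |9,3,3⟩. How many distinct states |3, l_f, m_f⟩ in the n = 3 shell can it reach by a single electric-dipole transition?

1

E1 requires Δl = ±1, so l_f ∈ {2, 4}; with 0 ≤ l_f ≤ n_f−1 = 2, the allowed l_f values are {2}.
For l_f = 2: m_f ∈ {m_i−1, m_i, m_i+1} ∩ [−2, 2] = {2} → 1 state.
Total: 1.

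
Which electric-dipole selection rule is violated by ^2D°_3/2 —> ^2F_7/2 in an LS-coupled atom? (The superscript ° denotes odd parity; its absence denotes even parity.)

Parity must change: odd → even — ✓.
ΔJ = 0, ±1 (not J=0↔0): J: 3/2 → 7/2, ΔJ = +2 — ✗.
ΔS = 0: S: 1/2 → 1/2 — ✓.
ΔL = 0, ±1 (not L=0↔0): L: 2 → 3, ΔL = +1 — ✓.

the ΔJ = 0, ±1 rule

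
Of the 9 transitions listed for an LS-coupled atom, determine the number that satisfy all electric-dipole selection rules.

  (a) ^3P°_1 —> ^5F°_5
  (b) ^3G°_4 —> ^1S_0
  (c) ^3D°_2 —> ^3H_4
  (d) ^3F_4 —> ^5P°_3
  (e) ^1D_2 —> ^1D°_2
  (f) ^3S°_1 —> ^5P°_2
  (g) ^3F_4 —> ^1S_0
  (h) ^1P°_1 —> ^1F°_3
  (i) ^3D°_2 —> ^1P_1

(a) forbidden (parity, ΔS, ΔL, ΔJ fail)
(b) forbidden (ΔS, ΔL, ΔJ fail)
(c) forbidden (ΔL, ΔJ fail)
(d) forbidden (ΔS, ΔL fail)
(e) allowed
(f) forbidden (parity, ΔS fail)
(g) forbidden (parity, ΔS, ΔL, ΔJ fail)
(h) forbidden (parity, ΔL, ΔJ fail)
(i) forbidden (ΔS fails)
Total allowed: 1 of 9.

1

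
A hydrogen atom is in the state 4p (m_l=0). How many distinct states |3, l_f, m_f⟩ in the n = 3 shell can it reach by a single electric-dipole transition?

E1 requires Δl = ±1, so l_f ∈ {0, 2}; with 0 ≤ l_f ≤ n_f−1 = 2, the allowed l_f values are {0, 2}.
For l_f = 0: m_f ∈ {m_i−1, m_i, m_i+1} ∩ [−0, 0] = {0} → 1 state.
For l_f = 2: m_f ∈ {m_i−1, m_i, m_i+1} ∩ [−2, 2] = {-1, 0, 1} → 3 states.
Total: 4.

4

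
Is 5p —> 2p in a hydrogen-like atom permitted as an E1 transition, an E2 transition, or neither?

Δl = 1 − 1 = +0; l_i + l_f = 2.
E1 (Δl = ±1): not satisfied.
E2 (Δl = 0,±2, l_i+l_f ≥ 2): satisfied.

E2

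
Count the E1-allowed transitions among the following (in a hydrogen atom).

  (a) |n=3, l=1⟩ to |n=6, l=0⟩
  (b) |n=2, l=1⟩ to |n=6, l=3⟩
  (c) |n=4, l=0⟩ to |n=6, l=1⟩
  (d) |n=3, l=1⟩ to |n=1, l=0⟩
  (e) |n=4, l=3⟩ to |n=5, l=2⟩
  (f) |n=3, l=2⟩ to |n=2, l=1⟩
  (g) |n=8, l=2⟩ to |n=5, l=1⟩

6

(a) allowed
(b) forbidden — Δl = +2 (E1 requires Δl = ±1)
(c) allowed
(d) allowed
(e) allowed
(f) allowed
(g) allowed
Total allowed: 6 of 7.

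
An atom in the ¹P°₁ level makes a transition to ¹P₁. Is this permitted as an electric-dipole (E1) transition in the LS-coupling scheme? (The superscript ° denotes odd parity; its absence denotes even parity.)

Initial level: S=0, L=1, J=1, parity odd. Final level: S=0, L=1, J=1, parity even.
Parity must change: odd → even — passes.
ΔS = 0: S: 0 → 0 — passes.
ΔL = 0, ±1 (not L=0↔0): L: 1 → 1, ΔL = +0 — passes.
ΔJ = 0, ±1 (not J=0↔0): J: 1 → 1, ΔJ = +0 — passes.
All four E1 rules are satisfied.

allowed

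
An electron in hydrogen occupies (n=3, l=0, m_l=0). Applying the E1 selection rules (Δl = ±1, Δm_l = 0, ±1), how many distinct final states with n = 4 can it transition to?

E1 requires Δl = ±1, so l_f ∈ {-1, 1}; with 0 ≤ l_f ≤ n_f−1 = 3, the allowed l_f values are {1}.
For l_f = 1: m_f ∈ {m_i−1, m_i, m_i+1} ∩ [−1, 1] = {-1, 0, 1} → 3 states.
Total: 3.

3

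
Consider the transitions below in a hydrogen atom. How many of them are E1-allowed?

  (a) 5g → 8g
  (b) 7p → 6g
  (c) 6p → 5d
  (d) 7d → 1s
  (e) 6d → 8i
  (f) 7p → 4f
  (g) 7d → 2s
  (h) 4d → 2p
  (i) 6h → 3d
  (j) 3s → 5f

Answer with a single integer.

(a) forbidden — Δl = +0 (E1 requires Δl = ±1)
(b) forbidden — Δl = +3 (E1 requires Δl = ±1)
(c) allowed
(d) forbidden — Δl = -2 (E1 requires Δl = ±1)
(e) forbidden — Δl = +4 (E1 requires Δl = ±1)
(f) forbidden — Δl = +2 (E1 requires Δl = ±1)
(g) forbidden — Δl = -2 (E1 requires Δl = ±1)
(h) allowed
(i) forbidden — Δl = -3 (E1 requires Δl = ±1)
(j) forbidden — Δl = +3 (E1 requires Δl = ±1)
Total allowed: 2 of 10.

2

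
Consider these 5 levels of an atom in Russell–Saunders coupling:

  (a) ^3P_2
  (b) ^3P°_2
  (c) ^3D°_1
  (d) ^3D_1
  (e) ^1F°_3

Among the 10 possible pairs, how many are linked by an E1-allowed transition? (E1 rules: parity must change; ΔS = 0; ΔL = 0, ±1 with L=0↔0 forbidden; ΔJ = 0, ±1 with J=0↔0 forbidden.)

4

(a)–(b): allowed.
(a)–(c): allowed.
(a)–(d): forbidden (parity).
(a)–(e): forbidden (ΔS, ΔL).
(b)–(c): forbidden (parity).
(b)–(d): allowed.
(b)–(e): forbidden (parity, ΔS, ΔL).
(c)–(d): allowed.
(c)–(e): forbidden (parity, ΔS, ΔJ).
(d)–(e): forbidden (ΔS, ΔJ).
Allowed pairs: 4 of 10.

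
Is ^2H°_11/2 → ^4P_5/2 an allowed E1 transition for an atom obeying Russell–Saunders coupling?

Initial level: S=1/2, L=5, J=11/2, parity odd. Final level: S=3/2, L=1, J=5/2, parity even.
Parity must change: odd → even — passes.
ΔS = 0: S: 1/2 → 3/2 — fails.
ΔL = 0, ±1 (not L=0↔0): L: 5 → 1, ΔL = -4 — fails.
ΔJ = 0, ±1 (not J=0↔0): J: 11/2 → 5/2, ΔJ = -3 — fails.
Rule(s) violated: ΔS, ΔL, ΔJ.

forbidden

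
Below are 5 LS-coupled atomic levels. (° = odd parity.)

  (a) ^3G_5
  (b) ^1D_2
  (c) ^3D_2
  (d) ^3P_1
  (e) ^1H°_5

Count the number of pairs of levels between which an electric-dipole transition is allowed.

0

(a)–(b): forbidden (parity, ΔS, ΔL, ΔJ).
(a)–(c): forbidden (parity, ΔL, ΔJ).
(a)–(d): forbidden (parity, ΔL, ΔJ).
(a)–(e): forbidden (ΔS).
(b)–(c): forbidden (parity, ΔS).
(b)–(d): forbidden (parity, ΔS).
(b)–(e): forbidden (ΔL, ΔJ).
(c)–(d): forbidden (parity).
(c)–(e): forbidden (ΔS, ΔL, ΔJ).
(d)–(e): forbidden (ΔS, ΔL, ΔJ).
Allowed pairs: 0 of 10.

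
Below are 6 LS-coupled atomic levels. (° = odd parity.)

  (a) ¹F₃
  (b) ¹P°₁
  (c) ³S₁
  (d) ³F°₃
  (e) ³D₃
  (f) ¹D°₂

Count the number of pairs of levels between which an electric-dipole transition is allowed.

(a)–(b): forbidden (ΔL, ΔJ).
(a)–(c): forbidden (parity, ΔS, ΔL, ΔJ).
(a)–(d): forbidden (ΔS).
(a)–(e): forbidden (parity, ΔS).
(a)–(f): allowed.
(b)–(c): forbidden (ΔS).
(b)–(d): forbidden (parity, ΔS, ΔL, ΔJ).
(b)–(e): forbidden (ΔS, ΔJ).
(b)–(f): forbidden (parity).
(c)–(d): forbidden (ΔL, ΔJ).
(c)–(e): forbidden (parity, ΔL, ΔJ).
(c)–(f): forbidden (ΔS, ΔL).
(d)–(e): allowed.
(d)–(f): forbidden (parity, ΔS).
(e)–(f): forbidden (ΔS).
Allowed pairs: 2 of 15.

2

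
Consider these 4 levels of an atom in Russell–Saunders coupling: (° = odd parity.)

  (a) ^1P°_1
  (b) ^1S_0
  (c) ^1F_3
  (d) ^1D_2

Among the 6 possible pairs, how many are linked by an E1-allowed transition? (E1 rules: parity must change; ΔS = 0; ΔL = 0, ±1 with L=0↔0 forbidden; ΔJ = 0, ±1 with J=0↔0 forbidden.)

2

(a)–(b): allowed.
(a)–(c): forbidden (ΔL, ΔJ).
(a)–(d): allowed.
(b)–(c): forbidden (parity, ΔL, ΔJ).
(b)–(d): forbidden (parity, ΔL, ΔJ).
(c)–(d): forbidden (parity).
Allowed pairs: 2 of 6.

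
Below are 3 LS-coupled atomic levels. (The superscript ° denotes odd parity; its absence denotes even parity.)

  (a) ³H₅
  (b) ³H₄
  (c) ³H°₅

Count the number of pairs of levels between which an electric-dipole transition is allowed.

2

(a)–(b): forbidden (parity).
(a)–(c): allowed.
(b)–(c): allowed.
Allowed pairs: 2 of 3.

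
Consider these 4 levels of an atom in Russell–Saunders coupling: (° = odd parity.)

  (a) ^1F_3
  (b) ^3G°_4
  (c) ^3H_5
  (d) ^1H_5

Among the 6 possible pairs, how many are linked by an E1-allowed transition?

(a)–(b): forbidden (ΔS).
(a)–(c): forbidden (parity, ΔS, ΔL, ΔJ).
(a)–(d): forbidden (parity, ΔL, ΔJ).
(b)–(c): allowed.
(b)–(d): forbidden (ΔS).
(c)–(d): forbidden (parity, ΔS).
Allowed pairs: 1 of 6.

1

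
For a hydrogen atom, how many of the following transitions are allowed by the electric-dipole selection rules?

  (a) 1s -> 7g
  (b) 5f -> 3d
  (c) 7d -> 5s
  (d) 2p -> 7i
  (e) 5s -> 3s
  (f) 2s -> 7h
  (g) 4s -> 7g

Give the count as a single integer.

(a) forbidden — Δl = +4 (E1 requires Δl = ±1)
(b) allowed
(c) forbidden — Δl = -2 (E1 requires Δl = ±1)
(d) forbidden — Δl = +5 (E1 requires Δl = ±1)
(e) forbidden — Δl = +0 (E1 requires Δl = ±1)
(f) forbidden — Δl = +5 (E1 requires Δl = ±1)
(g) forbidden — Δl = +4 (E1 requires Δl = ±1)
Total allowed: 1 of 7.

1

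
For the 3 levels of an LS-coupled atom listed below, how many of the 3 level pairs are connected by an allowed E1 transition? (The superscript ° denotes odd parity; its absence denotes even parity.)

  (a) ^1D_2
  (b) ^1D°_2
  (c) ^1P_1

2

(a)–(b): allowed.
(a)–(c): forbidden (parity).
(b)–(c): allowed.
Allowed pairs: 2 of 3.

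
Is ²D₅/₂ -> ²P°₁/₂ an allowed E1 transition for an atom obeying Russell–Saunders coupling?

Initial level: S=1/2, L=2, J=5/2, parity even. Final level: S=1/2, L=1, J=1/2, parity odd.
Parity must change: even → odd — ✓.
ΔS = 0: S: 1/2 → 1/2 — ✓.
ΔL = 0, ±1 (not L=0↔0): L: 2 → 1, ΔL = -1 — ✓.
ΔJ = 0, ±1 (not J=0↔0): J: 5/2 → 1/2, ΔJ = -2 — ✗.
Rule(s) violated: ΔJ.

forbidden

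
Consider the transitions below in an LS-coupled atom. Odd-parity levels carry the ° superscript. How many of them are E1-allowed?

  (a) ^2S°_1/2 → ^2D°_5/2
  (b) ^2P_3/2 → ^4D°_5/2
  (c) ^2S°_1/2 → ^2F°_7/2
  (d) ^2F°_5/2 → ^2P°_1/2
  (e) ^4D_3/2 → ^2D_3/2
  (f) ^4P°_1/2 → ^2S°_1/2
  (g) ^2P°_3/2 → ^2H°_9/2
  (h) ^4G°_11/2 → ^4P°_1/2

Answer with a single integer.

0

(a) forbidden (parity, ΔL, ΔJ fail)
(b) forbidden (ΔS fails)
(c) forbidden (parity, ΔL, ΔJ fail)
(d) forbidden (parity, ΔL, ΔJ fail)
(e) forbidden (parity, ΔS fail)
(f) forbidden (parity, ΔS fail)
(g) forbidden (parity, ΔL, ΔJ fail)
(h) forbidden (parity, ΔL, ΔJ fail)
Total allowed: 0 of 8.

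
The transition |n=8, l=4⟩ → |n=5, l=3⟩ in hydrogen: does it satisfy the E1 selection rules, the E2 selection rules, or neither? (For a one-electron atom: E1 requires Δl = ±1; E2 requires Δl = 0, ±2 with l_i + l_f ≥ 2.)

Δl = 3 − 4 = -1; l_i + l_f = 7.
E1 (Δl = ±1): satisfied.
E2 (Δl = 0,±2, l_i+l_f ≥ 2): not satisfied.

E1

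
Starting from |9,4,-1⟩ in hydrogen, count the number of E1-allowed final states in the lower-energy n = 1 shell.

E1 requires l_f ∈ {3, 5}, but neither lies in [0, 0], so no final state is reachable.
Total: 0.

0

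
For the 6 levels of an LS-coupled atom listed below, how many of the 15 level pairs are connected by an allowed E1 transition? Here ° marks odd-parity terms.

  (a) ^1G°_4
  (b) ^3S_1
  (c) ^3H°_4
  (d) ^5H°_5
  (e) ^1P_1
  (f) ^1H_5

1

(a)–(b): forbidden (ΔS, ΔL, ΔJ).
(a)–(c): forbidden (parity, ΔS).
(a)–(d): forbidden (parity, ΔS).
(a)–(e): forbidden (ΔL, ΔJ).
(a)–(f): allowed.
(b)–(c): forbidden (ΔL, ΔJ).
(b)–(d): forbidden (ΔS, ΔL, ΔJ).
(b)–(e): forbidden (parity, ΔS).
(b)–(f): forbidden (parity, ΔS, ΔL, ΔJ).
(c)–(d): forbidden (parity, ΔS).
(c)–(e): forbidden (ΔS, ΔL, ΔJ).
(c)–(f): forbidden (ΔS).
(d)–(e): forbidden (ΔS, ΔL, ΔJ).
(d)–(f): forbidden (ΔS).
(e)–(f): forbidden (parity, ΔL, ΔJ).
Allowed pairs: 1 of 15.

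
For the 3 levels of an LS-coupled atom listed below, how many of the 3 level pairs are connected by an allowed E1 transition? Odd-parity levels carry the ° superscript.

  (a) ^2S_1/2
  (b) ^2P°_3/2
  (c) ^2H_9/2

1

(a)–(b): allowed.
(a)–(c): forbidden (parity, ΔL, ΔJ).
(b)–(c): forbidden (ΔL, ΔJ).
Allowed pairs: 1 of 3.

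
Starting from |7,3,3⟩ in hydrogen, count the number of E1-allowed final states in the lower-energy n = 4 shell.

E1 requires Δl = ±1, so l_f ∈ {2, 4}; with 0 ≤ l_f ≤ n_f−1 = 3, the allowed l_f values are {2}.
For l_f = 2: m_f ∈ {m_i−1, m_i, m_i+1} ∩ [−2, 2] = {2} → 1 state.
Total: 1.

1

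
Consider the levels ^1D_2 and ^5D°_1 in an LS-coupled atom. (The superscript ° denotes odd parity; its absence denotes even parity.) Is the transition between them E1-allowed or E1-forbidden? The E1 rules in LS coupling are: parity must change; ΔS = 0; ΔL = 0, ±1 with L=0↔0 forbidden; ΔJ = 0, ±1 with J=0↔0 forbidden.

Initial level: S=0, L=2, J=2, parity even. Final level: S=2, L=2, J=1, parity odd.
Parity must change: even → odd — ok.
ΔS = 0: S: 0 → 2 — fails.
ΔL = 0, ±1 (not L=0↔0): L: 2 → 2, ΔL = +0 — ok.
ΔJ = 0, ±1 (not J=0↔0): J: 2 → 1, ΔJ = -1 — ok.
Rule(s) violated: ΔS.

forbidden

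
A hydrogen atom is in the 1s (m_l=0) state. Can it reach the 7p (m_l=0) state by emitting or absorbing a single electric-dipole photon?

allowed

Δl = 1 − 0 = +1; the E1 rule Δl = ±1 is ok.
m_l: 0 → 0 (Δm_l = +0). |Δm_l| ≤ 1 ok.
All E1 selection rules are satisfied.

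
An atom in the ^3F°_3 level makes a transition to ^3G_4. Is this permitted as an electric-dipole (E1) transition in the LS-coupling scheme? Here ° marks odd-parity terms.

Parity must change: odd → even — ok.
ΔS = 0: S: 1 → 1 — ok.
ΔL = 0, ±1 (not L=0↔0): L: 3 → 4, ΔL = +1 — ok.
ΔJ = 0, ±1 (not J=0↔0): J: 3 → 4, ΔJ = +1 — ok.
All four E1 rules are satisfied.

allowed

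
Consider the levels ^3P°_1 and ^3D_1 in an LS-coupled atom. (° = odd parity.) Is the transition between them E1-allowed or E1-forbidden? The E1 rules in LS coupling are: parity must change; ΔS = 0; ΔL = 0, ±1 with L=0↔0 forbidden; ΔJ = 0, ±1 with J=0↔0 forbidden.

allowed

ΔJ = 0, ±1 (not J=0↔0): J: 1 → 1, ΔJ = +0 — ✓.
ΔS = 0: S: 1 → 1 — ✓.
Parity must change: odd → even — ✓.
ΔL = 0, ±1 (not L=0↔0): L: 1 → 2, ΔL = +1 — ✓.
All four E1 rules are satisfied.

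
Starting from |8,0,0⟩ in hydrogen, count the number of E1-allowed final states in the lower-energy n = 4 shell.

E1 requires Δl = ±1, so l_f ∈ {-1, 1}; with 0 ≤ l_f ≤ n_f−1 = 3, the allowed l_f values are {1}.
For l_f = 1: m_f ∈ {m_i−1, m_i, m_i+1} ∩ [−1, 1] = {-1, 0, 1} → 3 states.
Total: 3.

3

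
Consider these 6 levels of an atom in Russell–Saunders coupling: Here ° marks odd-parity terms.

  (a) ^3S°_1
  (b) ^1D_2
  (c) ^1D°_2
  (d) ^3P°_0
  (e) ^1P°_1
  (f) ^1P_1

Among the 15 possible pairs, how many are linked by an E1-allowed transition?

(a)–(b): forbidden (ΔS, ΔL).
(a)–(c): forbidden (parity, ΔS, ΔL).
(a)–(d): forbidden (parity).
(a)–(e): forbidden (parity, ΔS).
(a)–(f): forbidden (ΔS).
(b)–(c): allowed.
(b)–(d): forbidden (ΔS, ΔJ).
(b)–(e): allowed.
(b)–(f): forbidden (parity).
(c)–(d): forbidden (parity, ΔS, ΔJ).
(c)–(e): forbidden (parity).
(c)–(f): allowed.
(d)–(e): forbidden (parity, ΔS).
(d)–(f): forbidden (ΔS).
(e)–(f): allowed.
Allowed pairs: 4 of 15.

4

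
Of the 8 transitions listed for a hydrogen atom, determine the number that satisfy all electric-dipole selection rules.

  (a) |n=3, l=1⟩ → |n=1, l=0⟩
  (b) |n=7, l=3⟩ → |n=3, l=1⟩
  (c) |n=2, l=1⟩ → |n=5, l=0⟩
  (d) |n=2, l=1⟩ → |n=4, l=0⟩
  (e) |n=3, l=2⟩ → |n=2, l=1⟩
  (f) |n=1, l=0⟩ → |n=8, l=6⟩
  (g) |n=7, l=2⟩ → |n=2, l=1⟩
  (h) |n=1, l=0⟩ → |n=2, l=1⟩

6

(a) allowed
(b) forbidden — Δl = -2 (E1 requires Δl = ±1)
(c) allowed
(d) allowed
(e) allowed
(f) forbidden — Δl = +6 (E1 requires Δl = ±1)
(g) allowed
(h) allowed
Total allowed: 6 of 8.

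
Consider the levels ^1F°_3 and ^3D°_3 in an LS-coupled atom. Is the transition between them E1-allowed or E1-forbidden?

Parity must change: odd → odd — ✗.
ΔS = 0: S: 0 → 1 — ✗.
ΔL = 0, ±1 (not L=0↔0): L: 3 → 2, ΔL = -1 — ✓.
ΔJ = 0, ±1 (not J=0↔0): J: 3 → 3, ΔJ = +0 — ✓.
Rule(s) violated: parity, ΔS.

forbidden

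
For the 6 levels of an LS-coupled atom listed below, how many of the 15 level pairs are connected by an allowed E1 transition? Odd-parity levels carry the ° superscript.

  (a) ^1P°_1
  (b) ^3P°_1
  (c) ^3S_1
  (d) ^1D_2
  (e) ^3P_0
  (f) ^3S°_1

4

(a)–(b): forbidden (parity, ΔS).
(a)–(c): forbidden (ΔS).
(a)–(d): allowed.
(a)–(e): forbidden (ΔS).
(a)–(f): forbidden (parity, ΔS).
(b)–(c): allowed.
(b)–(d): forbidden (ΔS).
(b)–(e): allowed.
(b)–(f): forbidden (parity).
(c)–(d): forbidden (parity, ΔS, ΔL).
(c)–(e): forbidden (parity).
(c)–(f): forbidden (ΔL).
(d)–(e): forbidden (parity, ΔS, ΔJ).
(d)–(f): forbidden (ΔS, ΔL).
(e)–(f): allowed.
Allowed pairs: 4 of 15.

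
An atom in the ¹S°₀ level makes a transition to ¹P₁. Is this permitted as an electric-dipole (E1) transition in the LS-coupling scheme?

allowed

ΔJ = 0, ±1 (not J=0↔0): J: 0 → 1, ΔJ = +1 — satisfied.
ΔS = 0: S: 0 → 0 — satisfied.
Parity must change: odd → even — satisfied.
ΔL = 0, ±1 (not L=0↔0): L: 0 → 1, ΔL = +1 — satisfied.
All four E1 rules are satisfied.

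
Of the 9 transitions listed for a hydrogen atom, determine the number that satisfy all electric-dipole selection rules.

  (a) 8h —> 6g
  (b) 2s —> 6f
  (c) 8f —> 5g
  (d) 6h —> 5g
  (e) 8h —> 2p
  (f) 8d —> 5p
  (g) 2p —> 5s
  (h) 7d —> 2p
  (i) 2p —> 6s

7

(a) allowed
(b) forbidden — Δl = +3 (E1 requires Δl = ±1)
(c) allowed
(d) allowed
(e) forbidden — Δl = -4 (E1 requires Δl = ±1)
(f) allowed
(g) allowed
(h) allowed
(i) allowed
Total allowed: 7 of 9.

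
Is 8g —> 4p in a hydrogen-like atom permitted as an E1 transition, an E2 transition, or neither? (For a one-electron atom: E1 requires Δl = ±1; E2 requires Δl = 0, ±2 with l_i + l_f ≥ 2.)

Δl = 1 − 4 = -3; l_i + l_f = 5.
E1 (Δl = ±1): not satisfied.
E2 (Δl = 0,±2, l_i+l_f ≥ 2): not satisfied.

neither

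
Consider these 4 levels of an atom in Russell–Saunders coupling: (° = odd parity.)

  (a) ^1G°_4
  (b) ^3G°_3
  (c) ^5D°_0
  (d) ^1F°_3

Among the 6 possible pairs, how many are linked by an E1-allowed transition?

0

(a)–(b): forbidden (parity, ΔS).
(a)–(c): forbidden (parity, ΔS, ΔL, ΔJ).
(a)–(d): forbidden (parity).
(b)–(c): forbidden (parity, ΔS, ΔL, ΔJ).
(b)–(d): forbidden (parity, ΔS).
(c)–(d): forbidden (parity, ΔS, ΔJ).
Allowed pairs: 0 of 6.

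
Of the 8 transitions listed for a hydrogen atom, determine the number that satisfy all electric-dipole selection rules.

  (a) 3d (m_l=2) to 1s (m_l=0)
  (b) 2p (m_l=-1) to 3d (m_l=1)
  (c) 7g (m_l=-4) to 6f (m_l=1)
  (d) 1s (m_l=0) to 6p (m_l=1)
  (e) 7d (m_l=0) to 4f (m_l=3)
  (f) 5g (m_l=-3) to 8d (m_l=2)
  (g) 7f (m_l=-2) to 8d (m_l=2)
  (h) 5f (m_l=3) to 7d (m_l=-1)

(a) forbidden — Δl = -2 (E1 requires Δl = ±1); Δm_l = -2 (E1 requires Δm_l = 0, ±1)
(b) forbidden — Δm_l = +2 (E1 requires Δm_l = 0, ±1)
(c) forbidden — Δm_l = +5 (E1 requires Δm_l = 0, ±1)
(d) allowed
(e) forbidden — Δm_l = +3 (E1 requires Δm_l = 0, ±1)
(f) forbidden — Δl = -2 (E1 requires Δl = ±1); Δm_l = +5 (E1 requires Δm_l = 0, ±1)
(g) forbidden — Δm_l = +4 (E1 requires Δm_l = 0, ±1)
(h) forbidden — Δm_l = -4 (E1 requires Δm_l = 0, ±1)
Total allowed: 1 of 8.

1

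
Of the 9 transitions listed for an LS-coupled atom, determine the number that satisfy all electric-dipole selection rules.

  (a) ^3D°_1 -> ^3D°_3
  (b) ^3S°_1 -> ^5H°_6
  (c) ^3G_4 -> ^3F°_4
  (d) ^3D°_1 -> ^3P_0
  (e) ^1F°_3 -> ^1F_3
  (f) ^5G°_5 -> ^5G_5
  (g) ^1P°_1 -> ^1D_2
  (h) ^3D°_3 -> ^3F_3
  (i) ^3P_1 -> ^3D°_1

(a) forbidden (parity, ΔJ fail)
(b) forbidden (parity, ΔS, ΔL, ΔJ fail)
(c) allowed
(d) allowed
(e) allowed
(f) allowed
(g) allowed
(h) allowed
(i) allowed
Total allowed: 7 of 9.

7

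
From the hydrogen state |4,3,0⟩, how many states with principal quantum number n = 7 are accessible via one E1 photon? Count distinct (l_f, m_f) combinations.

6

E1 requires Δl = ±1, so l_f ∈ {2, 4}; with 0 ≤ l_f ≤ n_f−1 = 6, the allowed l_f values are {2, 4}.
For l_f = 2: m_f ∈ {m_i−1, m_i, m_i+1} ∩ [−2, 2] = {-1, 0, 1} → 3 states.
For l_f = 4: m_f ∈ {m_i−1, m_i, m_i+1} ∩ [−4, 4] = {-1, 0, 1} → 3 states.
Total: 6.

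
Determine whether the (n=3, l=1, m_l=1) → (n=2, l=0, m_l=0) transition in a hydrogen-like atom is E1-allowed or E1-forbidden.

allowed

Initial l = 1, final l = 0, so Δl = -1. E1 requires Δl = ±1: satisfied.
Δm_l = 0 − (1) = -1. E1 requires Δm_l = 0, ±1: satisfied.
All E1 selection rules are satisfied.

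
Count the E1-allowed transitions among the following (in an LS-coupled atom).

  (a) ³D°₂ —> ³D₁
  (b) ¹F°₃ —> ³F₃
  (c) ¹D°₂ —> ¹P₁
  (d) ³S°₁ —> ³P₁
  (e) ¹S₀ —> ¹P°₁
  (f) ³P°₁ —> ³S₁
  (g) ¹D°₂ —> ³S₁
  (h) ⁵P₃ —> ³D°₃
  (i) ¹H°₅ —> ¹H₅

(a) allowed
(b) forbidden (ΔS fails)
(c) allowed
(d) allowed
(e) allowed
(f) allowed
(g) forbidden (ΔS, ΔL fail)
(h) forbidden (ΔS fails)
(i) allowed
Total allowed: 6 of 9.

6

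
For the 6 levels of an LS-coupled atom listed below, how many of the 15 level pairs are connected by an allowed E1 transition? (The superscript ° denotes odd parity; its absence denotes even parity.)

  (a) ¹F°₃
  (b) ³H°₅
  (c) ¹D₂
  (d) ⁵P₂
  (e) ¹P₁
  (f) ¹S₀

(a)–(b): forbidden (parity, ΔS, ΔL, ΔJ).
(a)–(c): allowed.
(a)–(d): forbidden (ΔS, ΔL).
(a)–(e): forbidden (ΔL, ΔJ).
(a)–(f): forbidden (ΔL, ΔJ).
(b)–(c): forbidden (ΔS, ΔL, ΔJ).
(b)–(d): forbidden (ΔS, ΔL, ΔJ).
(b)–(e): forbidden (ΔS, ΔL, ΔJ).
(b)–(f): forbidden (ΔS, ΔL, ΔJ).
(c)–(d): forbidden (parity, ΔS).
(c)–(e): forbidden (parity).
(c)–(f): forbidden (parity, ΔL, ΔJ).
(d)–(e): forbidden (parity, ΔS).
(d)–(f): forbidden (parity, ΔS, ΔJ).
(e)–(f): forbidden (parity).
Allowed pairs: 1 of 15.

1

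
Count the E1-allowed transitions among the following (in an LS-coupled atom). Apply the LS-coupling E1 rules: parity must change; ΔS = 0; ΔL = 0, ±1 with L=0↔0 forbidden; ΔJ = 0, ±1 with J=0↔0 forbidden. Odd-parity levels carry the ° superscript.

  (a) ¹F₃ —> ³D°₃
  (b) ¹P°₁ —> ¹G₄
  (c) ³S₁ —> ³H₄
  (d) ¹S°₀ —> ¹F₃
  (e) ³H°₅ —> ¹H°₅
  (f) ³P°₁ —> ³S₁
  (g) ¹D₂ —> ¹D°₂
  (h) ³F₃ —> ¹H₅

(a) forbidden (ΔS fails)
(b) forbidden (ΔL, ΔJ fail)
(c) forbidden (parity, ΔL, ΔJ fail)
(d) forbidden (ΔL, ΔJ fail)
(e) forbidden (parity, ΔS fail)
(f) allowed
(g) allowed
(h) forbidden (parity, ΔS, ΔL, ΔJ fail)
Total allowed: 2 of 8.

2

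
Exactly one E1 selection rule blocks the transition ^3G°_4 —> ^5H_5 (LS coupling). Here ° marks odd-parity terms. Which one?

the ΔS = 0 rule

Parity must change: odd → even — ok.
ΔS = 0: S: 1 → 2 — fails.
ΔL = 0, ±1 (not L=0↔0): L: 4 → 5, ΔL = +1 — ok.
ΔJ = 0, ±1 (not J=0↔0): J: 4 → 5, ΔJ = +1 — ok.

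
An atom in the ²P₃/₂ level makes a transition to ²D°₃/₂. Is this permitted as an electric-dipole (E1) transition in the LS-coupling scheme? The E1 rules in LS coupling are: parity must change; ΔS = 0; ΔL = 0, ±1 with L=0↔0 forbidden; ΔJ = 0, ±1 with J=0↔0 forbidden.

allowed

Parity must change: even → odd — satisfied.
ΔS = 0: S: 1/2 → 1/2 — satisfied.
ΔL = 0, ±1 (not L=0↔0): L: 1 → 2, ΔL = +1 — satisfied.
ΔJ = 0, ±1 (not J=0↔0): J: 3/2 → 3/2, ΔJ = +0 — satisfied.
All four E1 rules are satisfied.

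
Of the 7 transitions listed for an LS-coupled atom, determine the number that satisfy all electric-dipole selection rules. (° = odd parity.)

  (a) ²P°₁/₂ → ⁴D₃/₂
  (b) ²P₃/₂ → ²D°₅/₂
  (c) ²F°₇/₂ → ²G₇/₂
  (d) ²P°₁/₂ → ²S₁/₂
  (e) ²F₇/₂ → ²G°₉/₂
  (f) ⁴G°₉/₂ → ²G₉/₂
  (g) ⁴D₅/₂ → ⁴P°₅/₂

(a) forbidden (ΔS fails)
(b) allowed
(c) allowed
(d) allowed
(e) allowed
(f) forbidden (ΔS fails)
(g) allowed
Total allowed: 5 of 7.

5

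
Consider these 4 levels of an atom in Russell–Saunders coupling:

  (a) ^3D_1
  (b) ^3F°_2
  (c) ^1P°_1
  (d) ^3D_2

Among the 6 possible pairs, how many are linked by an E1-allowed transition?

2

(a)–(b): allowed.
(a)–(c): forbidden (ΔS).
(a)–(d): forbidden (parity).
(b)–(c): forbidden (parity, ΔS, ΔL).
(b)–(d): allowed.
(c)–(d): forbidden (ΔS).
Allowed pairs: 2 of 6.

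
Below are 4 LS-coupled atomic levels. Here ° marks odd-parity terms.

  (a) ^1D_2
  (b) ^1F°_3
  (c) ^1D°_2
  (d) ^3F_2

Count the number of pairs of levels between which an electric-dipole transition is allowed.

2

(a)–(b): allowed.
(a)–(c): allowed.
(a)–(d): forbidden (parity, ΔS).
(b)–(c): forbidden (parity).
(b)–(d): forbidden (ΔS).
(c)–(d): forbidden (ΔS).
Allowed pairs: 2 of 6.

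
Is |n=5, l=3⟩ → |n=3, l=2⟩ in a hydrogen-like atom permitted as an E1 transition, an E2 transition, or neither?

E1

Δl = 2 − 3 = -1; l_i + l_f = 5.
E1 (Δl = ±1): satisfied.
E2 (Δl = 0,±2, l_i+l_f ≥ 2): not satisfied.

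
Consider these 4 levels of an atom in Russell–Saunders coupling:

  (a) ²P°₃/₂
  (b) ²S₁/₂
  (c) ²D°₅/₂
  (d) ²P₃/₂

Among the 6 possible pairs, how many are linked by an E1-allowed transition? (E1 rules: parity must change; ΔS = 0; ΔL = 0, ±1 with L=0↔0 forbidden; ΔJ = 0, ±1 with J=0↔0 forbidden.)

(a)–(b): allowed.
(a)–(c): forbidden (parity).
(a)–(d): allowed.
(b)–(c): forbidden (ΔL, ΔJ).
(b)–(d): forbidden (parity).
(c)–(d): allowed.
Allowed pairs: 3 of 6.

3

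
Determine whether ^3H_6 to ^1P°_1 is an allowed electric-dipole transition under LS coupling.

forbidden

Initial level: S=1, L=5, J=6, parity even. Final level: S=0, L=1, J=1, parity odd.
Parity must change: even → odd — passes.
ΔL = 0, ±1 (not L=0↔0): L: 5 → 1, ΔL = -4 — fails.
ΔS = 0: S: 1 → 0 — fails.
ΔJ = 0, ±1 (not J=0↔0): J: 6 → 1, ΔJ = -5 — fails.
Rule(s) violated: ΔS, ΔL, ΔJ.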